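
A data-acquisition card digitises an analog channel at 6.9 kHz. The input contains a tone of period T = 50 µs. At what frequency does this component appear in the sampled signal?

0.7 kHz

T = 50 µs → f = 1/T = 20 kHz.
20 kHz mod fs = 6.2 kHz.
6.2 kHz > fs/2 = 3.45 kHz, folds to fs − 6.2 kHz = 0.7 kHz.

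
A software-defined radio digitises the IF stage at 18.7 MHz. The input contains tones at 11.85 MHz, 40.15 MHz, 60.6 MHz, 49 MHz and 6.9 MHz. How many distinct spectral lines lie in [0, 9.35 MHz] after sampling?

5

fs/2 = 9.35 MHz.
11.85 MHz > fs/2 = 9.35 MHz, folds to fs − 11.85 MHz = 6.85 MHz.
40.15 MHz mod fs = 2.75 MHz.
2.75 MHz ≤ fs/2 = 9.35 MHz, appears at 2.75 MHz.
60.6 MHz mod fs = 4.5 MHz.
4.5 MHz ≤ fs/2 = 9.35 MHz, appears at 4.5 MHz.
49 MHz mod fs = 11.6 MHz.
11.6 MHz > fs/2 = 9.35 MHz, folds to fs − 11.6 MHz = 7.1 MHz.
6.9 MHz ≤ fs/2 = 9.35 MHz, passes unchanged.
Distinct values: {2.75 MHz, 4.5 MHz, 6.85 MHz, 6.9 MHz, 7.1 MHz} → 5.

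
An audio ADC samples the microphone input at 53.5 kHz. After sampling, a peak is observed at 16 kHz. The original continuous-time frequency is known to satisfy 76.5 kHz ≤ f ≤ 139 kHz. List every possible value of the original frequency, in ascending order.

Frequencies that alias to 16 kHz are k·fs ± 16 kHz for integer k ≥ 0.
k=0: 16 kHz.
k=1: 37.5 kHz, 69.5 kHz.
k=2: 91 kHz, 123 kHz.
k=3: 144.5 kHz, 176.5 kHz.
Within [76.5 kHz, 139 kHz]: 91 kHz, 123 kHz.

91 kHz, 123 kHz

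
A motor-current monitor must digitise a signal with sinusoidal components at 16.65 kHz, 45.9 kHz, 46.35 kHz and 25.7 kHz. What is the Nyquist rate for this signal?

Highest-frequency component: 46.35 kHz.
Nyquist rate = 2 × 46.35 kHz = 92.7 kHz.

92.7 kHz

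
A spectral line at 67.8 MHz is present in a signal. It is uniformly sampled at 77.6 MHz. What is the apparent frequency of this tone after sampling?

67.8 MHz > fs/2 = 38.8 MHz, folds to fs − 67.8 MHz = 9.8 MHz.

9.8 MHz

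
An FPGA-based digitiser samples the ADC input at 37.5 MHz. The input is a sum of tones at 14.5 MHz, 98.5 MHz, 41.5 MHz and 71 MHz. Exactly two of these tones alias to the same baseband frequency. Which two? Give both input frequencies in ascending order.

41.5 MHz, 71 MHz

fs/2 = 18.75 MHz.
14.5 MHz ≤ fs/2 = 18.75 MHz, passes unchanged.
98.5 MHz mod fs = 23.5 MHz.
23.5 MHz > fs/2 = 18.75 MHz, folds to fs − 23.5 MHz = 14 MHz.
41.5 MHz mod fs = 4 MHz.
4 MHz ≤ fs/2 = 18.75 MHz, appears at 4 MHz.
71 MHz mod fs = 33.5 MHz.
33.5 MHz > fs/2 = 18.75 MHz, folds to fs − 33.5 MHz = 4 MHz.
41.5 MHz and 71 MHz both map to 4 MHz.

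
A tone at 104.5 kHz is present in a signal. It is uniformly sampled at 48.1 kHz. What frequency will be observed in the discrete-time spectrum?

104.5 kHz mod fs = 8.3 kHz.
8.3 kHz ≤ fs/2 = 24.05 kHz, appears at 8.3 kHz.

8.3 kHz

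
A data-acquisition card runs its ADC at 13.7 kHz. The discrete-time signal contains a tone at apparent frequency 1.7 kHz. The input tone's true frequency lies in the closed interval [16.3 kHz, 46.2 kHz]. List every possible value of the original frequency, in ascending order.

Frequencies that alias to 1.7 kHz are k·fs ± 1.7 kHz for integer k ≥ 0.
k=0: 1.7 kHz.
k=1: 12 kHz, 15.4 kHz.
k=2: 25.7 kHz, 29.1 kHz.
k=3: 39.4 kHz, 42.8 kHz.
k=4: 53.1 kHz, 56.5 kHz.
Within [16.3 kHz, 46.2 kHz]: 25.7 kHz, 29.1 kHz, 39.4 kHz, 42.8 kHz.

25.7 kHz, 29.1 kHz, 39.4 kHz, 42.8 kHz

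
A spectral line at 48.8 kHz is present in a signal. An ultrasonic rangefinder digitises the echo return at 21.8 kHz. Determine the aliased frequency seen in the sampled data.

48.8 kHz mod fs = 5.2 kHz.
5.2 kHz ≤ fs/2 = 10.9 kHz, appears at 5.2 kHz.

5.2 kHz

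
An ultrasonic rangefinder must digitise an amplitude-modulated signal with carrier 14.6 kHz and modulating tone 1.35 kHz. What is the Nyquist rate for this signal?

31.9 kHz

AM sidebands sit at fc ± fm = 13.25 kHz and 15.95 kHz.
Highest-frequency component: 15.95 kHz.
Nyquist rate = 2 × 15.95 kHz = 31.9 kHz.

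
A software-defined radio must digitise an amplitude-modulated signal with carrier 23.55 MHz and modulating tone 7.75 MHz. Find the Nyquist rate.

62.6 MHz

AM sidebands sit at fc ± fm = 15.8 MHz and 31.3 MHz.
Highest-frequency component: 31.3 MHz.
Nyquist rate = 2 × 31.3 MHz = 62.6 MHz.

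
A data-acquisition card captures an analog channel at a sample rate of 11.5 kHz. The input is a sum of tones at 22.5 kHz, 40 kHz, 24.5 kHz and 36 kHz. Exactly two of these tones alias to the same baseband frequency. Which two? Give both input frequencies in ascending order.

24.5 kHz, 36 kHz

fs/2 = 5.75 kHz.
22.5 kHz mod fs = 11 kHz.
11 kHz > fs/2 = 5.75 kHz, folds to fs − 11 kHz = 0.5 kHz.
40 kHz mod fs = 5.5 kHz.
5.5 kHz ≤ fs/2 = 5.75 kHz, appears at 5.5 kHz.
24.5 kHz mod fs = 1.5 kHz.
1.5 kHz ≤ fs/2 = 5.75 kHz, appears at 1.5 kHz.
36 kHz mod fs = 1.5 kHz.
1.5 kHz ≤ fs/2 = 5.75 kHz, appears at 1.5 kHz.
24.5 kHz and 36 kHz both map to 1.5 kHz.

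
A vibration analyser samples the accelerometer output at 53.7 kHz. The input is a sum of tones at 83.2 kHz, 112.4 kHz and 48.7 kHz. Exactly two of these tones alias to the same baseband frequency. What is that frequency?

fs/2 = 26.85 kHz.
83.2 kHz mod fs = 29.5 kHz.
29.5 kHz > fs/2 = 26.85 kHz, folds to fs − 29.5 kHz = 24.2 kHz.
112.4 kHz mod fs = 5 kHz.
5 kHz ≤ fs/2 = 26.85 kHz, appears at 5 kHz.
48.7 kHz > fs/2 = 26.85 kHz, folds to fs − 48.7 kHz = 5 kHz.
48.7 kHz and 112.4 kHz both map to 5 kHz.

5 kHz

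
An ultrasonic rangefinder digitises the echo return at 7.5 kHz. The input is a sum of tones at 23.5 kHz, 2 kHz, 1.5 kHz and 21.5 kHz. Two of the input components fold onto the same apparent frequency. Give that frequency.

1 kHz

fs/2 = 3.75 kHz.
23.5 kHz mod fs = 1 kHz.
1 kHz ≤ fs/2 = 3.75 kHz, appears at 1 kHz.
2 kHz ≤ fs/2 = 3.75 kHz, passes unchanged.
1.5 kHz ≤ fs/2 = 3.75 kHz, passes unchanged.
21.5 kHz mod fs = 6.5 kHz.
6.5 kHz > fs/2 = 3.75 kHz, folds to fs − 6.5 kHz = 1 kHz.
21.5 kHz and 23.5 kHz both map to 1 kHz.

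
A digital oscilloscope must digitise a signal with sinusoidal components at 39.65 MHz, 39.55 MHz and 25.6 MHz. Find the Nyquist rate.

79.3 MHz

Highest-frequency component: 39.65 MHz.
Nyquist rate = 2 × 39.65 MHz = 79.3 MHz.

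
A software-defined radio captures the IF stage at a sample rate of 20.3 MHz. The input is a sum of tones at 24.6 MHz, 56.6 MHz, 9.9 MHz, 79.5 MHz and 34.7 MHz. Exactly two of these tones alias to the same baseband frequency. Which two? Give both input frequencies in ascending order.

fs/2 = 10.15 MHz.
24.6 MHz mod fs = 4.3 MHz.
4.3 MHz ≤ fs/2 = 10.15 MHz, appears at 4.3 MHz.
56.6 MHz mod fs = 16 MHz.
16 MHz > fs/2 = 10.15 MHz, folds to fs − 16 MHz = 4.3 MHz.
9.9 MHz ≤ fs/2 = 10.15 MHz, passes unchanged.
79.5 MHz mod fs = 18.6 MHz.
18.6 MHz > fs/2 = 10.15 MHz, folds to fs − 18.6 MHz = 1.7 MHz.
34.7 MHz mod fs = 14.4 MHz.
14.4 MHz > fs/2 = 10.15 MHz, folds to fs − 14.4 MHz = 5.9 MHz.
24.6 MHz and 56.6 MHz both map to 4.3 MHz.

24.6 MHz, 56.6 MHz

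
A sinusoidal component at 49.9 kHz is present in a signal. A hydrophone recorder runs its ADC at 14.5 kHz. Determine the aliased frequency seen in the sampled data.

49.9 kHz mod fs = 6.4 kHz.
6.4 kHz ≤ fs/2 = 7.25 kHz, appears at 6.4 kHz.

6.4 kHz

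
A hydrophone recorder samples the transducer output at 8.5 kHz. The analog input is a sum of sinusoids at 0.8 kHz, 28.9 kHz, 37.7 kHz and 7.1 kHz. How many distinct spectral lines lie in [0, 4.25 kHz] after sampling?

fs/2 = 4.25 kHz.
0.8 kHz ≤ fs/2 = 4.25 kHz, passes unchanged.
28.9 kHz mod fs = 3.4 kHz.
3.4 kHz ≤ fs/2 = 4.25 kHz, appears at 3.4 kHz.
37.7 kHz mod fs = 3.7 kHz.
3.7 kHz ≤ fs/2 = 4.25 kHz, appears at 3.7 kHz.
7.1 kHz > fs/2 = 4.25 kHz, folds to fs − 7.1 kHz = 1.4 kHz.
Distinct values: {0.8 kHz, 1.4 kHz, 3.4 kHz, 3.7 kHz} → 4.

4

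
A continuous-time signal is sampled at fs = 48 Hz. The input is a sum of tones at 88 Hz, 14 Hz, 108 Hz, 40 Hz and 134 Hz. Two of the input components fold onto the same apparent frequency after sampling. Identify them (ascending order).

fs/2 = 24 Hz.
88 Hz mod fs = 40 Hz.
40 Hz > fs/2 = 24 Hz, folds to fs − 40 Hz = 8 Hz.
14 Hz ≤ fs/2 = 24 Hz, passes unchanged.
108 Hz mod fs = 12 Hz.
12 Hz ≤ fs/2 = 24 Hz, appears at 12 Hz.
40 Hz > fs/2 = 24 Hz, folds to fs − 40 Hz = 8 Hz.
134 Hz mod fs = 38 Hz.
38 Hz > fs/2 = 24 Hz, folds to fs − 38 Hz = 10 Hz.
40 Hz and 88 Hz both map to 8 Hz.

40 Hz, 88 Hz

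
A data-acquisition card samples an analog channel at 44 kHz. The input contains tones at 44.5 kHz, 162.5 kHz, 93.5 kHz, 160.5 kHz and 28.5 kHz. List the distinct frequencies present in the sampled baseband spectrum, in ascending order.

fs/2 = 22 kHz.
44.5 kHz mod fs = 0.5 kHz.
0.5 kHz ≤ fs/2 = 22 kHz, appears at 0.5 kHz.
162.5 kHz mod fs = 30.5 kHz.
30.5 kHz > fs/2 = 22 kHz, folds to fs − 30.5 kHz = 13.5 kHz.
93.5 kHz mod fs = 5.5 kHz.
5.5 kHz ≤ fs/2 = 22 kHz, appears at 5.5 kHz.
160.5 kHz mod fs = 28.5 kHz.
28.5 kHz > fs/2 = 22 kHz, folds to fs − 28.5 kHz = 15.5 kHz.
28.5 kHz > fs/2 = 22 kHz, folds to fs − 28.5 kHz = 15.5 kHz.
Distinct values: {0.5 kHz, 5.5 kHz, 13.5 kHz, 15.5 kHz}.

0.5 kHz, 5.5 kHz, 13.5 kHz, 15.5 kHz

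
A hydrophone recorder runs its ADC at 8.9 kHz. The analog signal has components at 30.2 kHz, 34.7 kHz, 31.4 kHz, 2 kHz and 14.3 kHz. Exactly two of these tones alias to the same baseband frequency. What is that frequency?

3.5 kHz

fs/2 = 4.45 kHz.
30.2 kHz mod fs = 3.5 kHz.
3.5 kHz ≤ fs/2 = 4.45 kHz, appears at 3.5 kHz.
34.7 kHz mod fs = 8 kHz.
8 kHz > fs/2 = 4.45 kHz, folds to fs − 8 kHz = 0.9 kHz.
31.4 kHz mod fs = 4.7 kHz.
4.7 kHz > fs/2 = 4.45 kHz, folds to fs − 4.7 kHz = 4.2 kHz.
2 kHz ≤ fs/2 = 4.45 kHz, passes unchanged.
14.3 kHz mod fs = 5.4 kHz.
5.4 kHz > fs/2 = 4.45 kHz, folds to fs − 5.4 kHz = 3.5 kHz.
14.3 kHz and 30.2 kHz both map to 3.5 kHz.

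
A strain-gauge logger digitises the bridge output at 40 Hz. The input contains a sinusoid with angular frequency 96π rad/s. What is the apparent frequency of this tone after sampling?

8 Hz

ω = 96π rad/s → f = ω/(2π) = 48 Hz.
48 Hz mod fs = 8 Hz.
8 Hz ≤ fs/2 = 20 Hz, appears at 8 Hz.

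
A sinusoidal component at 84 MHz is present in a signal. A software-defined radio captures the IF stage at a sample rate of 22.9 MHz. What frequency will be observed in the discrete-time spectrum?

7.6 MHz

84 MHz mod fs = 15.3 MHz.
15.3 MHz > fs/2 = 11.45 MHz, folds to fs − 15.3 MHz = 7.6 MHz.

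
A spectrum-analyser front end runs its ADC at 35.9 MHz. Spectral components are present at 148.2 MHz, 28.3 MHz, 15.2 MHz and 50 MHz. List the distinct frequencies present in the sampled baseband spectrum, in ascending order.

4.6 MHz, 7.6 MHz, 14.1 MHz, 15.2 MHz

fs/2 = 17.95 MHz.
148.2 MHz mod fs = 4.6 MHz.
4.6 MHz ≤ fs/2 = 17.95 MHz, appears at 4.6 MHz.
28.3 MHz > fs/2 = 17.95 MHz, folds to fs − 28.3 MHz = 7.6 MHz.
15.2 MHz ≤ fs/2 = 17.95 MHz, passes unchanged.
50 MHz mod fs = 14.1 MHz.
14.1 MHz ≤ fs/2 = 17.95 MHz, appears at 14.1 MHz.
Distinct values: {4.6 MHz, 7.6 MHz, 14.1 MHz, 15.2 MHz}.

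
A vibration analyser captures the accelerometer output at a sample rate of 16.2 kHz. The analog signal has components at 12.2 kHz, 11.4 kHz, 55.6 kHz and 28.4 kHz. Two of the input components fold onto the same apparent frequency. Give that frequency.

fs/2 = 8.1 kHz.
12.2 kHz > fs/2 = 8.1 kHz, folds to fs − 12.2 kHz = 4 kHz.
11.4 kHz > fs/2 = 8.1 kHz, folds to fs − 11.4 kHz = 4.8 kHz.
55.6 kHz mod fs = 7 kHz.
7 kHz ≤ fs/2 = 8.1 kHz, appears at 7 kHz.
28.4 kHz mod fs = 12.2 kHz.
12.2 kHz > fs/2 = 8.1 kHz, folds to fs − 12.2 kHz = 4 kHz.
12.2 kHz and 28.4 kHz both map to 4 kHz.

4 kHz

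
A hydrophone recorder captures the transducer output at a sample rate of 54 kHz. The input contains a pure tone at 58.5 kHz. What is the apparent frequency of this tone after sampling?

58.5 kHz mod fs = 4.5 kHz.
4.5 kHz ≤ fs/2 = 27 kHz, appears at 4.5 kHz.

4.5 kHz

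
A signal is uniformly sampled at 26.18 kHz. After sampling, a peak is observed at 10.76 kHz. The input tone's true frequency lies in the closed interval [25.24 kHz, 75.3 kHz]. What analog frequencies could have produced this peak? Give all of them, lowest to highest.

Frequencies that alias to 10.76 kHz are k·fs ± 10.76 kHz for integer k ≥ 0.
k=0: 10.76 kHz.
k=1: 15.42 kHz, 36.94 kHz.
k=2: 41.6 kHz, 63.12 kHz.
k=3: 67.78 kHz, 89.3 kHz.
k=4: 93.96 kHz, 115.48 kHz.
Within [25.24 kHz, 75.3 kHz]: 36.94 kHz, 41.6 kHz, 63.12 kHz, 67.78 kHz.

36.94 kHz, 41.6 kHz, 63.12 kHz, 67.78 kHz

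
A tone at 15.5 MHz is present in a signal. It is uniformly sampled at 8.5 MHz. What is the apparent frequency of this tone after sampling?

15.5 MHz mod fs = 7 MHz.
7 MHz > fs/2 = 4.25 MHz, folds to fs − 7 MHz = 1.5 MHz.

1.5 MHz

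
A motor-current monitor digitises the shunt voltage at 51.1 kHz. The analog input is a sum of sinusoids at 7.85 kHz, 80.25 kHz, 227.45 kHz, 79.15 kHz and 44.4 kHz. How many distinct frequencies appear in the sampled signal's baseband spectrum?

4

fs/2 = 25.55 kHz.
7.85 kHz ≤ fs/2 = 25.55 kHz, passes unchanged.
80.25 kHz mod fs = 29.15 kHz.
29.15 kHz > fs/2 = 25.55 kHz, folds to fs − 29.15 kHz = 21.95 kHz.
227.45 kHz mod fs = 23.05 kHz.
23.05 kHz ≤ fs/2 = 25.55 kHz, appears at 23.05 kHz.
79.15 kHz mod fs = 28.05 kHz.
28.05 kHz > fs/2 = 25.55 kHz, folds to fs − 28.05 kHz = 23.05 kHz.
44.4 kHz > fs/2 = 25.55 kHz, folds to fs − 44.4 kHz = 6.7 kHz.
Distinct values: {6.7 kHz, 7.85 kHz, 21.95 kHz, 23.05 kHz} → 4.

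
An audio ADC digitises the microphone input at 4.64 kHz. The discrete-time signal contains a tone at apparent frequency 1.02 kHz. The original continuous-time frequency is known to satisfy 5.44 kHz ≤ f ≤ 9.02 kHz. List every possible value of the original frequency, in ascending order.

Frequencies that alias to 1.02 kHz are k·fs ± 1.02 kHz for integer k ≥ 0.
k=0: 1.02 kHz.
k=1: 3.62 kHz, 5.66 kHz.
k=2: 8.26 kHz, 10.3 kHz.
k=3: 12.9 kHz, 14.94 kHz.
Within [5.44 kHz, 9.02 kHz]: 5.66 kHz, 8.26 kHz.

5.66 kHz, 8.26 kHz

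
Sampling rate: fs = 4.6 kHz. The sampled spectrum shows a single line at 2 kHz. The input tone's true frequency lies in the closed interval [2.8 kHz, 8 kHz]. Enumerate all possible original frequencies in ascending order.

Frequencies that alias to 2 kHz are k·fs ± 2 kHz for integer k ≥ 0.
k=0: 2 kHz.
k=1: 2.6 kHz, 6.6 kHz.
k=2: 7.2 kHz, 11.2 kHz.
k=3: 11.8 kHz, 15.8 kHz.
Within [2.8 kHz, 8 kHz]: 6.6 kHz, 7.2 kHz.

6.6 kHz, 7.2 kHz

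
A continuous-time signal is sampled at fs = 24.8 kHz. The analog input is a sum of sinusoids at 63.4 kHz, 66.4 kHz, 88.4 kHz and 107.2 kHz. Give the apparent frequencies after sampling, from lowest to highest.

fs/2 = 12.4 kHz.
63.4 kHz mod fs = 13.8 kHz.
13.8 kHz > fs/2 = 12.4 kHz, folds to fs − 13.8 kHz = 11 kHz.
66.4 kHz mod fs = 16.8 kHz.
16.8 kHz > fs/2 = 12.4 kHz, folds to fs − 16.8 kHz = 8 kHz.
88.4 kHz mod fs = 14 kHz.
14 kHz > fs/2 = 12.4 kHz, folds to fs − 14 kHz = 10.8 kHz.
107.2 kHz mod fs = 8 kHz.
8 kHz ≤ fs/2 = 12.4 kHz, appears at 8 kHz.
Distinct values: {8 kHz, 10.8 kHz, 11 kHz}.

8 kHz, 10.8 kHz, 11 kHz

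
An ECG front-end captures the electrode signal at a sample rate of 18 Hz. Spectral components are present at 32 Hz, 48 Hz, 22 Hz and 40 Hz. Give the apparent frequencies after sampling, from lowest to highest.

4 Hz, 6 Hz

fs/2 = 9 Hz.
32 Hz mod fs = 14 Hz.
14 Hz > fs/2 = 9 Hz, folds to fs − 14 Hz = 4 Hz.
48 Hz mod fs = 12 Hz.
12 Hz > fs/2 = 9 Hz, folds to fs − 12 Hz = 6 Hz.
22 Hz mod fs = 4 Hz.
4 Hz ≤ fs/2 = 9 Hz, appears at 4 Hz.
40 Hz mod fs = 4 Hz.
4 Hz ≤ fs/2 = 9 Hz, appears at 4 Hz.
Distinct values: {4 Hz, 6 Hz}.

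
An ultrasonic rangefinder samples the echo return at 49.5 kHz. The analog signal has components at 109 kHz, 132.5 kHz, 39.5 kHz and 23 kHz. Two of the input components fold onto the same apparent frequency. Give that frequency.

fs/2 = 24.75 kHz.
109 kHz mod fs = 10 kHz.
10 kHz ≤ fs/2 = 24.75 kHz, appears at 10 kHz.
132.5 kHz mod fs = 33.5 kHz.
33.5 kHz > fs/2 = 24.75 kHz, folds to fs − 33.5 kHz = 16 kHz.
39.5 kHz > fs/2 = 24.75 kHz, folds to fs − 39.5 kHz = 10 kHz.
23 kHz ≤ fs/2 = 24.75 kHz, passes unchanged.
39.5 kHz and 109 kHz both map to 10 kHz.

10 kHz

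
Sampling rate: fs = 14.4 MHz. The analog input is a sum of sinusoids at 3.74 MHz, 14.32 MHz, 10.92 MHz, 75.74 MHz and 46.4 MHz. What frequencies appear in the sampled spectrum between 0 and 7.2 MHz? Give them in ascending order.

fs/2 = 7.2 MHz.
3.74 MHz ≤ fs/2 = 7.2 MHz, passes unchanged.
14.32 MHz > fs/2 = 7.2 MHz, folds to fs − 14.32 MHz = 0.08 MHz.
10.92 MHz > fs/2 = 7.2 MHz, folds to fs − 10.92 MHz = 3.48 MHz.
75.74 MHz mod fs = 3.74 MHz.
3.74 MHz ≤ fs/2 = 7.2 MHz, appears at 3.74 MHz.
46.4 MHz mod fs = 3.2 MHz.
3.2 MHz ≤ fs/2 = 7.2 MHz, appears at 3.2 MHz.
Distinct values: {0.08 MHz, 3.2 MHz, 3.48 MHz, 3.74 MHz}.

0.08 MHz, 3.2 MHz, 3.48 MHz, 3.74 MHz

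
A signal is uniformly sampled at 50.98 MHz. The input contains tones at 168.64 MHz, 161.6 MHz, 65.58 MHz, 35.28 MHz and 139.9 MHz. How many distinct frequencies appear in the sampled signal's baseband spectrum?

4

fs/2 = 25.49 MHz.
168.64 MHz mod fs = 15.7 MHz.
15.7 MHz ≤ fs/2 = 25.49 MHz, appears at 15.7 MHz.
161.6 MHz mod fs = 8.66 MHz.
8.66 MHz ≤ fs/2 = 25.49 MHz, appears at 8.66 MHz.
65.58 MHz mod fs = 14.6 MHz.
14.6 MHz ≤ fs/2 = 25.49 MHz, appears at 14.6 MHz.
35.28 MHz > fs/2 = 25.49 MHz, folds to fs − 35.28 MHz = 15.7 MHz.
139.9 MHz mod fs = 37.94 MHz.
37.94 MHz > fs/2 = 25.49 MHz, folds to fs − 37.94 MHz = 13.04 MHz.
Distinct values: {8.66 MHz, 13.04 MHz, 14.6 MHz, 15.7 MHz} → 4.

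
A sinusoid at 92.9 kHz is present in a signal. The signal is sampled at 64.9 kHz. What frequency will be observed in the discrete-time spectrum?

28 kHz

92.9 kHz mod fs = 28 kHz.
28 kHz ≤ fs/2 = 32.45 kHz, appears at 28 kHz.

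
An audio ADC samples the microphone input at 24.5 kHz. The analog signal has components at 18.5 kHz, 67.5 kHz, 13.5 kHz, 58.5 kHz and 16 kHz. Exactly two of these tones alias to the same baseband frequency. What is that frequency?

6 kHz

fs/2 = 12.25 kHz.
18.5 kHz > fs/2 = 12.25 kHz, folds to fs − 18.5 kHz = 6 kHz.
67.5 kHz mod fs = 18.5 kHz.
18.5 kHz > fs/2 = 12.25 kHz, folds to fs − 18.5 kHz = 6 kHz.
13.5 kHz > fs/2 = 12.25 kHz, folds to fs − 13.5 kHz = 11 kHz.
58.5 kHz mod fs = 9.5 kHz.
9.5 kHz ≤ fs/2 = 12.25 kHz, appears at 9.5 kHz.
16 kHz > fs/2 = 12.25 kHz, folds to fs − 16 kHz = 8.5 kHz.
18.5 kHz and 67.5 kHz both map to 6 kHz.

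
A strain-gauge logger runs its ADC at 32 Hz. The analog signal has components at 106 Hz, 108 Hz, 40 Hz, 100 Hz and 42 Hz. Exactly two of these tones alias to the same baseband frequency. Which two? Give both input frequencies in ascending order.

fs/2 = 16 Hz.
106 Hz mod fs = 10 Hz.
10 Hz ≤ fs/2 = 16 Hz, appears at 10 Hz.
108 Hz mod fs = 12 Hz.
12 Hz ≤ fs/2 = 16 Hz, appears at 12 Hz.
40 Hz mod fs = 8 Hz.
8 Hz ≤ fs/2 = 16 Hz, appears at 8 Hz.
100 Hz mod fs = 4 Hz.
4 Hz ≤ fs/2 = 16 Hz, appears at 4 Hz.
42 Hz mod fs = 10 Hz.
10 Hz ≤ fs/2 = 16 Hz, appears at 10 Hz.
42 Hz and 106 Hz both map to 10 Hz.

42 Hz, 106 Hz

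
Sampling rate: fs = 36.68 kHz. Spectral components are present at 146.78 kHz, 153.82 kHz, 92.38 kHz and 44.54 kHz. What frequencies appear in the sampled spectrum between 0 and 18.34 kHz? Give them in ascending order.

fs/2 = 18.34 kHz.
146.78 kHz mod fs = 0.06 kHz.
0.06 kHz ≤ fs/2 = 18.34 kHz, appears at 0.06 kHz.
153.82 kHz mod fs = 7.1 kHz.
7.1 kHz ≤ fs/2 = 18.34 kHz, appears at 7.1 kHz.
92.38 kHz mod fs = 19.02 kHz.
19.02 kHz > fs/2 = 18.34 kHz, folds to fs − 19.02 kHz = 17.66 kHz.
44.54 kHz mod fs = 7.86 kHz.
7.86 kHz ≤ fs/2 = 18.34 kHz, appears at 7.86 kHz.
Distinct values: {0.06 kHz, 7.1 kHz, 7.86 kHz, 17.66 kHz}.

0.06 kHz, 7.1 kHz, 7.86 kHz, 17.66 kHz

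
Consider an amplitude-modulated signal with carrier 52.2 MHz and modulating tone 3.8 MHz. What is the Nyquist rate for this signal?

AM sidebands sit at fc ± fm = 48.4 MHz and 56 MHz.
Highest-frequency component: 56 MHz.
Nyquist rate = 2 × 56 MHz = 112 MHz.

112 MHz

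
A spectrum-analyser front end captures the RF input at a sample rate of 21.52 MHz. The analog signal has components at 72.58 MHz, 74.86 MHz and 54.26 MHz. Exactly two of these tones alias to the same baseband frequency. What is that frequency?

10.3 MHz

fs/2 = 10.76 MHz.
72.58 MHz mod fs = 8.02 MHz.
8.02 MHz ≤ fs/2 = 10.76 MHz, appears at 8.02 MHz.
74.86 MHz mod fs = 10.3 MHz.
10.3 MHz ≤ fs/2 = 10.76 MHz, appears at 10.3 MHz.
54.26 MHz mod fs = 11.22 MHz.
11.22 MHz > fs/2 = 10.76 MHz, folds to fs − 11.22 MHz = 10.3 MHz.
54.26 MHz and 74.86 MHz both map to 10.3 MHz.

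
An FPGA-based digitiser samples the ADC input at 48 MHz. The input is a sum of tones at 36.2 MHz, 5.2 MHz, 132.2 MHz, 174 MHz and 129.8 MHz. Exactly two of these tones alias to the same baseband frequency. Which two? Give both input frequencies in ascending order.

36.2 MHz, 132.2 MHz

fs/2 = 24 MHz.
36.2 MHz > fs/2 = 24 MHz, folds to fs − 36.2 MHz = 11.8 MHz.
5.2 MHz ≤ fs/2 = 24 MHz, passes unchanged.
132.2 MHz mod fs = 36.2 MHz.
36.2 MHz > fs/2 = 24 MHz, folds to fs − 36.2 MHz = 11.8 MHz.
174 MHz mod fs = 30 MHz.
30 MHz > fs/2 = 24 MHz, folds to fs − 30 MHz = 18 MHz.
129.8 MHz mod fs = 33.8 MHz.
33.8 MHz > fs/2 = 24 MHz, folds to fs − 33.8 MHz = 14.2 MHz.
36.2 MHz and 132.2 MHz both map to 11.8 MHz.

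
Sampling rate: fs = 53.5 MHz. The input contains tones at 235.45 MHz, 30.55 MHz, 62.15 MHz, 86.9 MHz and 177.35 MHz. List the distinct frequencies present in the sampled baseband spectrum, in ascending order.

8.65 MHz, 16.85 MHz, 20.1 MHz, 21.45 MHz, 22.95 MHz

fs/2 = 26.75 MHz.
235.45 MHz mod fs = 21.45 MHz.
21.45 MHz ≤ fs/2 = 26.75 MHz, appears at 21.45 MHz.
30.55 MHz > fs/2 = 26.75 MHz, folds to fs − 30.55 MHz = 22.95 MHz.
62.15 MHz mod fs = 8.65 MHz.
8.65 MHz ≤ fs/2 = 26.75 MHz, appears at 8.65 MHz.
86.9 MHz mod fs = 33.4 MHz.
33.4 MHz > fs/2 = 26.75 MHz, folds to fs − 33.4 MHz = 20.1 MHz.
177.35 MHz mod fs = 16.85 MHz.
16.85 MHz ≤ fs/2 = 26.75 MHz, appears at 16.85 MHz.
Distinct values: {8.65 MHz, 16.85 MHz, 20.1 MHz, 21.45 MHz, 22.95 MHz}.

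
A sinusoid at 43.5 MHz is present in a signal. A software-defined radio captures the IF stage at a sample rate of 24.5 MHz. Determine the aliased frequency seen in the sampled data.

5.5 MHz

43.5 MHz mod fs = 19 MHz.
19 MHz > fs/2 = 12.25 MHz, folds to fs − 19 MHz = 5.5 MHz.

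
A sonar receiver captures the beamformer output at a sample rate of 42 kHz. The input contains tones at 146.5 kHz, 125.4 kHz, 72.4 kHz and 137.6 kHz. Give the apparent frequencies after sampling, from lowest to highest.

fs/2 = 21 kHz.
146.5 kHz mod fs = 20.5 kHz.
20.5 kHz ≤ fs/2 = 21 kHz, appears at 20.5 kHz.
125.4 kHz mod fs = 41.4 kHz.
41.4 kHz > fs/2 = 21 kHz, folds to fs − 41.4 kHz = 0.6 kHz.
72.4 kHz mod fs = 30.4 kHz.
30.4 kHz > fs/2 = 21 kHz, folds to fs − 30.4 kHz = 11.6 kHz.
137.6 kHz mod fs = 11.6 kHz.
11.6 kHz ≤ fs/2 = 21 kHz, appears at 11.6 kHz.
Distinct values: {0.6 kHz, 11.6 kHz, 20.5 kHz}.

0.6 kHz, 11.6 kHz, 20.5 kHz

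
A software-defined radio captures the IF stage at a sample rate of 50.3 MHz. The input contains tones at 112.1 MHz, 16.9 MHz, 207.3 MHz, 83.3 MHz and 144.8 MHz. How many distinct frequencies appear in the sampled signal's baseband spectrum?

4

fs/2 = 25.15 MHz.
112.1 MHz mod fs = 11.5 MHz.
11.5 MHz ≤ fs/2 = 25.15 MHz, appears at 11.5 MHz.
16.9 MHz ≤ fs/2 = 25.15 MHz, passes unchanged.
207.3 MHz mod fs = 6.1 MHz.
6.1 MHz ≤ fs/2 = 25.15 MHz, appears at 6.1 MHz.
83.3 MHz mod fs = 33 MHz.
33 MHz > fs/2 = 25.15 MHz, folds to fs − 33 MHz = 17.3 MHz.
144.8 MHz mod fs = 44.2 MHz.
44.2 MHz > fs/2 = 25.15 MHz, folds to fs − 44.2 MHz = 6.1 MHz.
Distinct values: {6.1 MHz, 11.5 MHz, 16.9 MHz, 17.3 MHz} → 4.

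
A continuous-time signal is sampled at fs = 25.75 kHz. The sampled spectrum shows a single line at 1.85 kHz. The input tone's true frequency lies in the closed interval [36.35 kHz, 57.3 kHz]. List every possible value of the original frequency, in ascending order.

49.65 kHz, 53.35 kHz

Frequencies that alias to 1.85 kHz are k·fs ± 1.85 kHz for integer k ≥ 0.
k=0: 1.85 kHz.
k=1: 23.9 kHz, 27.6 kHz.
k=2: 49.65 kHz, 53.35 kHz.
k=3: 75.4 kHz, 79.1 kHz.
Within [36.35 kHz, 57.3 kHz]: 49.65 kHz, 53.35 kHz.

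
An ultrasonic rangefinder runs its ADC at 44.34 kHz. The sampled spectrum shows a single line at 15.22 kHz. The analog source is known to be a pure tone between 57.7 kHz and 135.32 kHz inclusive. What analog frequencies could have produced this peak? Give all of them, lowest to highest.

Frequencies that alias to 15.22 kHz are k·fs ± 15.22 kHz for integer k ≥ 0.
k=0: 15.22 kHz.
k=1: 29.12 kHz, 59.56 kHz.
k=2: 73.46 kHz, 103.9 kHz.
k=3: 117.8 kHz, 148.24 kHz.
k=4: 162.14 kHz, 192.58 kHz.
Within [57.7 kHz, 135.32 kHz]: 59.56 kHz, 73.46 kHz, 103.9 kHz, 117.8 kHz.

59.56 kHz, 73.46 kHz, 103.9 kHz, 117.8 kHz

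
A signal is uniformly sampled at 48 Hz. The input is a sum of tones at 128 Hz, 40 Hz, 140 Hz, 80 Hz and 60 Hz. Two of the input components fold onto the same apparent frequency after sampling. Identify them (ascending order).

fs/2 = 24 Hz.
128 Hz mod fs = 32 Hz.
32 Hz > fs/2 = 24 Hz, folds to fs − 32 Hz = 16 Hz.
40 Hz > fs/2 = 24 Hz, folds to fs − 40 Hz = 8 Hz.
140 Hz mod fs = 44 Hz.
44 Hz > fs/2 = 24 Hz, folds to fs − 44 Hz = 4 Hz.
80 Hz mod fs = 32 Hz.
32 Hz > fs/2 = 24 Hz, folds to fs − 32 Hz = 16 Hz.
60 Hz mod fs = 12 Hz.
12 Hz ≤ fs/2 = 24 Hz, appears at 12 Hz.
80 Hz and 128 Hz both map to 16 Hz.

80 Hz, 128 Hz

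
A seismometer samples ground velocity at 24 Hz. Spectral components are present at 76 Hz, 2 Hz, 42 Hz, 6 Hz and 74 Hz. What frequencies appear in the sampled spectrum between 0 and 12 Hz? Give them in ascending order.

fs/2 = 12 Hz.
76 Hz mod fs = 4 Hz.
4 Hz ≤ fs/2 = 12 Hz, appears at 4 Hz.
2 Hz ≤ fs/2 = 12 Hz, passes unchanged.
42 Hz mod fs = 18 Hz.
18 Hz > fs/2 = 12 Hz, folds to fs − 18 Hz = 6 Hz.
6 Hz ≤ fs/2 = 12 Hz, passes unchanged.
74 Hz mod fs = 2 Hz.
2 Hz ≤ fs/2 = 12 Hz, appears at 2 Hz.
Distinct values: {2 Hz, 4 Hz, 6 Hz}.

2 Hz, 4 Hz, 6 Hz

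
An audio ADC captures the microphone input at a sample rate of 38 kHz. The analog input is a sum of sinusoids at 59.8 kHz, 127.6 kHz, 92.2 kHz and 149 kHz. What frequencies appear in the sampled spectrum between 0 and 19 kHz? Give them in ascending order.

3 kHz, 13.6 kHz, 16.2 kHz

fs/2 = 19 kHz.
59.8 kHz mod fs = 21.8 kHz.
21.8 kHz > fs/2 = 19 kHz, folds to fs − 21.8 kHz = 16.2 kHz.
127.6 kHz mod fs = 13.6 kHz.
13.6 kHz ≤ fs/2 = 19 kHz, appears at 13.6 kHz.
92.2 kHz mod fs = 16.2 kHz.
16.2 kHz ≤ fs/2 = 19 kHz, appears at 16.2 kHz.
149 kHz mod fs = 35 kHz.
35 kHz > fs/2 = 19 kHz, folds to fs − 35 kHz = 3 kHz.
Distinct values: {3 kHz, 13.6 kHz, 16.2 kHz}.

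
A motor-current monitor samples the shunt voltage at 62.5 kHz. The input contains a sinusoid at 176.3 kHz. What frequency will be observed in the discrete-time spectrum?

176.3 kHz mod fs = 51.3 kHz.
51.3 kHz > fs/2 = 31.25 kHz, folds to fs − 51.3 kHz = 11.2 kHz.

11.2 kHz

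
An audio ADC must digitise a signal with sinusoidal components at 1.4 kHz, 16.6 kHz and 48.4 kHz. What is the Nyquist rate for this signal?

96.8 kHz

Highest-frequency component: 48.4 kHz.
Nyquist rate = 2 × 48.4 kHz = 96.8 kHz.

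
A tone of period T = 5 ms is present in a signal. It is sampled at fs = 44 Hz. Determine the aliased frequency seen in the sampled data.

T = 5 ms → f = 1/T = 200 Hz.
200 Hz mod fs = 24 Hz.
24 Hz > fs/2 = 22 Hz, folds to fs − 24 Hz = 20 Hz.

20 Hz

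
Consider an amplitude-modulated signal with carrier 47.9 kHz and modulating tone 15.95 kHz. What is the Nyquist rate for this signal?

127.7 kHz

AM sidebands sit at fc ± fm = 31.95 kHz and 63.85 kHz.
Highest-frequency component: 63.85 kHz.
Nyquist rate = 2 × 63.85 kHz = 127.7 kHz.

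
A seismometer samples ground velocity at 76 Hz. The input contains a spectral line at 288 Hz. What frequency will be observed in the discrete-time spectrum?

288 Hz mod fs = 60 Hz.
60 Hz > fs/2 = 38 Hz, folds to fs − 60 Hz = 16 Hz.

16 Hz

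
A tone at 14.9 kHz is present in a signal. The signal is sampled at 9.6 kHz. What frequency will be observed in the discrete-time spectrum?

14.9 kHz mod fs = 5.3 kHz.
5.3 kHz > fs/2 = 4.8 kHz, folds to fs − 5.3 kHz = 4.3 kHz.

4.3 kHz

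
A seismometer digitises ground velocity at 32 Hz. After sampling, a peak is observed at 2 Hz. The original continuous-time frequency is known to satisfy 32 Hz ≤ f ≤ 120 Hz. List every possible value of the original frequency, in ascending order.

34 Hz, 62 Hz, 66 Hz, 94 Hz, 98 Hz

Frequencies that alias to 2 Hz are k·fs ± 2 Hz for integer k ≥ 0.
k=0: 2 Hz.
k=1: 30 Hz, 34 Hz.
k=2: 62 Hz, 66 Hz.
k=3: 94 Hz, 98 Hz.
k=4: 126 Hz, 130 Hz.
Within [32 Hz, 120 Hz]: 34 Hz, 62 Hz, 66 Hz, 94 Hz, 98 Hz.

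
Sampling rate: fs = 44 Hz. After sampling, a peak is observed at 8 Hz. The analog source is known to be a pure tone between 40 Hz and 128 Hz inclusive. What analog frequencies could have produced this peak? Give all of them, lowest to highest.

Frequencies that alias to 8 Hz are k·fs ± 8 Hz for integer k ≥ 0.
k=0: 8 Hz.
k=1: 36 Hz, 52 Hz.
k=2: 80 Hz, 96 Hz.
k=3: 124 Hz, 140 Hz.
k=4: 168 Hz, 184 Hz.
Within [40 Hz, 128 Hz]: 52 Hz, 80 Hz, 96 Hz, 124 Hz.

52 Hz, 80 Hz, 96 Hz, 124 Hz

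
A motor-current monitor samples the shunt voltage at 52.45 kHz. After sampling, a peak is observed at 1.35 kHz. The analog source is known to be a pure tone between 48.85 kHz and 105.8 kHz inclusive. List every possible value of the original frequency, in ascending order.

Frequencies that alias to 1.35 kHz are k·fs ± 1.35 kHz for integer k ≥ 0.
k=0: 1.35 kHz.
k=1: 51.1 kHz, 53.8 kHz.
k=2: 103.55 kHz, 106.25 kHz.
k=3: 156 kHz, 158.7 kHz.
Within [48.85 kHz, 105.8 kHz]: 51.1 kHz, 53.8 kHz, 103.55 kHz.

51.1 kHz, 53.8 kHz, 103.55 kHz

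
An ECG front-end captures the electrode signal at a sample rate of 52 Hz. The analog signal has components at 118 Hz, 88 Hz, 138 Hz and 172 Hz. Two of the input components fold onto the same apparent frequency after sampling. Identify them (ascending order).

fs/2 = 26 Hz.
118 Hz mod fs = 14 Hz.
14 Hz ≤ fs/2 = 26 Hz, appears at 14 Hz.
88 Hz mod fs = 36 Hz.
36 Hz > fs/2 = 26 Hz, folds to fs − 36 Hz = 16 Hz.
138 Hz mod fs = 34 Hz.
34 Hz > fs/2 = 26 Hz, folds to fs − 34 Hz = 18 Hz.
172 Hz mod fs = 16 Hz.
16 Hz ≤ fs/2 = 26 Hz, appears at 16 Hz.
88 Hz and 172 Hz both map to 16 Hz.

88 Hz, 172 Hz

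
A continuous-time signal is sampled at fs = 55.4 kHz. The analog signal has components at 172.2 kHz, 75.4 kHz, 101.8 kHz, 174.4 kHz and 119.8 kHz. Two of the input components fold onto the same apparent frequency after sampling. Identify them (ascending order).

101.8 kHz, 119.8 kHz

fs/2 = 27.7 kHz.
172.2 kHz mod fs = 6 kHz.
6 kHz ≤ fs/2 = 27.7 kHz, appears at 6 kHz.
75.4 kHz mod fs = 20 kHz.
20 kHz ≤ fs/2 = 27.7 kHz, appears at 20 kHz.
101.8 kHz mod fs = 46.4 kHz.
46.4 kHz > fs/2 = 27.7 kHz, folds to fs − 46.4 kHz = 9 kHz.
174.4 kHz mod fs = 8.2 kHz.
8.2 kHz ≤ fs/2 = 27.7 kHz, appears at 8.2 kHz.
119.8 kHz mod fs = 9 kHz.
9 kHz ≤ fs/2 = 27.7 kHz, appears at 9 kHz.
101.8 kHz and 119.8 kHz both map to 9 kHz.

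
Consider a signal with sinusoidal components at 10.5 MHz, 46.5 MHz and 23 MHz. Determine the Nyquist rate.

Highest-frequency component: 46.5 MHz.
Nyquist rate = 2 × 46.5 MHz = 93 MHz.

93 MHz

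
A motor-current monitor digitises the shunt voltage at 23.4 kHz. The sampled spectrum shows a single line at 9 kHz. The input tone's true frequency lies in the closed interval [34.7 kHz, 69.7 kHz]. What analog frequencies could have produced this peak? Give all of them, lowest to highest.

Frequencies that alias to 9 kHz are k·fs ± 9 kHz for integer k ≥ 0.
k=0: 9 kHz.
k=1: 14.4 kHz, 32.4 kHz.
k=2: 37.8 kHz, 55.8 kHz.
k=3: 61.2 kHz, 79.2 kHz.
k=4: 84.6 kHz, 102.6 kHz.
Within [34.7 kHz, 69.7 kHz]: 37.8 kHz, 55.8 kHz, 61.2 kHz.

37.8 kHz, 55.8 kHz, 61.2 kHz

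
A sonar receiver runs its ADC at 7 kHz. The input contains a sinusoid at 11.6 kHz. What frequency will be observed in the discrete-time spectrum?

11.6 kHz mod fs = 4.6 kHz.
4.6 kHz > fs/2 = 3.5 kHz, folds to fs − 4.6 kHz = 2.4 kHz.

2.4 kHz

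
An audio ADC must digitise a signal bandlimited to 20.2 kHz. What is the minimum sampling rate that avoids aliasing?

Nyquist rate = 2 × 20.2 kHz = 40.4 kHz.

40.4 kHz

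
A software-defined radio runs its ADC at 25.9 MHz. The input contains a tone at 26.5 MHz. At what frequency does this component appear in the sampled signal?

26.5 MHz mod fs = 0.6 MHz.
0.6 MHz ≤ fs/2 = 12.95 MHz, appears at 0.6 MHz.

0.6 MHz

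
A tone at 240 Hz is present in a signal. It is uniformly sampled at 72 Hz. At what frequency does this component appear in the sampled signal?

240 Hz mod fs = 24 Hz.
24 Hz ≤ fs/2 = 36 Hz, appears at 24 Hz.

24 Hz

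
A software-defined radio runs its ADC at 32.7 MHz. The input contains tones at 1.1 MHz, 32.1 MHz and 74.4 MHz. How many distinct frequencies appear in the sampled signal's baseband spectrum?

3

fs/2 = 16.35 MHz.
1.1 MHz ≤ fs/2 = 16.35 MHz, passes unchanged.
32.1 MHz > fs/2 = 16.35 MHz, folds to fs − 32.1 MHz = 0.6 MHz.
74.4 MHz mod fs = 9 MHz.
9 MHz ≤ fs/2 = 16.35 MHz, appears at 9 MHz.
Distinct values: {0.6 MHz, 1.1 MHz, 9 MHz} → 3.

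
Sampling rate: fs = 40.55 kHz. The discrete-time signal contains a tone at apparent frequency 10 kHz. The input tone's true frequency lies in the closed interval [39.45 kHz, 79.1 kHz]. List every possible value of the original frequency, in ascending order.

Frequencies that alias to 10 kHz are k·fs ± 10 kHz for integer k ≥ 0.
k=0: 10 kHz.
k=1: 30.55 kHz, 50.55 kHz.
k=2: 71.1 kHz, 91.1 kHz.
k=3: 111.65 kHz, 131.65 kHz.
Within [39.45 kHz, 79.1 kHz]: 50.55 kHz, 71.1 kHz.

50.55 kHz, 71.1 kHz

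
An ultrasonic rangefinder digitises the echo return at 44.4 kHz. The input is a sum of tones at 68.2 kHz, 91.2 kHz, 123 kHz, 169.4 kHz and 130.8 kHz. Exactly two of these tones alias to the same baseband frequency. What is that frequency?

fs/2 = 22.2 kHz.
68.2 kHz mod fs = 23.8 kHz.
23.8 kHz > fs/2 = 22.2 kHz, folds to fs − 23.8 kHz = 20.6 kHz.
91.2 kHz mod fs = 2.4 kHz.
2.4 kHz ≤ fs/2 = 22.2 kHz, appears at 2.4 kHz.
123 kHz mod fs = 34.2 kHz.
34.2 kHz > fs/2 = 22.2 kHz, folds to fs − 34.2 kHz = 10.2 kHz.
169.4 kHz mod fs = 36.2 kHz.
36.2 kHz > fs/2 = 22.2 kHz, folds to fs − 36.2 kHz = 8.2 kHz.
130.8 kHz mod fs = 42 kHz.
42 kHz > fs/2 = 22.2 kHz, folds to fs − 42 kHz = 2.4 kHz.
91.2 kHz and 130.8 kHz both map to 2.4 kHz.

2.4 kHz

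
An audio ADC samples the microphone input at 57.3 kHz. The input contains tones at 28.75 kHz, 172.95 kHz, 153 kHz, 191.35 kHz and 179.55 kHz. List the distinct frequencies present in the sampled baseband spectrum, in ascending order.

fs/2 = 28.65 kHz.
28.75 kHz > fs/2 = 28.65 kHz, folds to fs − 28.75 kHz = 28.55 kHz.
172.95 kHz mod fs = 1.05 kHz.
1.05 kHz ≤ fs/2 = 28.65 kHz, appears at 1.05 kHz.
153 kHz mod fs = 38.4 kHz.
38.4 kHz > fs/2 = 28.65 kHz, folds to fs − 38.4 kHz = 18.9 kHz.
191.35 kHz mod fs = 19.45 kHz.
19.45 kHz ≤ fs/2 = 28.65 kHz, appears at 19.45 kHz.
179.55 kHz mod fs = 7.65 kHz.
7.65 kHz ≤ fs/2 = 28.65 kHz, appears at 7.65 kHz.
Distinct values: {1.05 kHz, 7.65 kHz, 18.9 kHz, 19.45 kHz, 28.55 kHz}.

1.05 kHz, 7.65 kHz, 18.9 kHz, 19.45 kHz, 28.55 kHz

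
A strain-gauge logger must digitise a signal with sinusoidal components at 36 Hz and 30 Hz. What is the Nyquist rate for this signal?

72 Hz

Highest-frequency component: 36 Hz.
Nyquist rate = 2 × 36 Hz = 72 Hz.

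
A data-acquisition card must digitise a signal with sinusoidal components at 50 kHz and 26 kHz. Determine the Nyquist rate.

Highest-frequency component: 50 kHz.
Nyquist rate = 2 × 50 kHz = 100 kHz.

100 kHz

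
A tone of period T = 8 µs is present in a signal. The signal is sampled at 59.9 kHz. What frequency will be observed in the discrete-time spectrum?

T = 8 µs → f = 1/T = 125 kHz.
125 kHz mod fs = 5.2 kHz.
5.2 kHz ≤ fs/2 = 29.95 kHz, appears at 5.2 kHz.

5.2 kHz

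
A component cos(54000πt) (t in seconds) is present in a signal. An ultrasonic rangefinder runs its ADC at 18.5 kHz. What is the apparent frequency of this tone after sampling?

ω = 54000π rad/s → f = ω/(2π) = 27000 Hz = 27 kHz.
27 kHz mod fs = 8.5 kHz.
8.5 kHz ≤ fs/2 = 9.25 kHz, appears at 8.5 kHz.

8.5 kHz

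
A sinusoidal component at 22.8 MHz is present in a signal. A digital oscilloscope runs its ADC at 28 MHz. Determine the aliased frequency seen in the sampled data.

5.2 MHz

22.8 MHz > fs/2 = 14 MHz, folds to fs − 22.8 MHz = 5.2 MHz.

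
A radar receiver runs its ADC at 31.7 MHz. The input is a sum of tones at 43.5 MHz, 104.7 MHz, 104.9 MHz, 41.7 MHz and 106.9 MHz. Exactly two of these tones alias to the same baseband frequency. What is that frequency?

11.8 MHz

fs/2 = 15.85 MHz.
43.5 MHz mod fs = 11.8 MHz.
11.8 MHz ≤ fs/2 = 15.85 MHz, appears at 11.8 MHz.
104.7 MHz mod fs = 9.6 MHz.
9.6 MHz ≤ fs/2 = 15.85 MHz, appears at 9.6 MHz.
104.9 MHz mod fs = 9.8 MHz.
9.8 MHz ≤ fs/2 = 15.85 MHz, appears at 9.8 MHz.
41.7 MHz mod fs = 10 MHz.
10 MHz ≤ fs/2 = 15.85 MHz, appears at 10 MHz.
106.9 MHz mod fs = 11.8 MHz.
11.8 MHz ≤ fs/2 = 15.85 MHz, appears at 11.8 MHz.
43.5 MHz and 106.9 MHz both map to 11.8 MHz.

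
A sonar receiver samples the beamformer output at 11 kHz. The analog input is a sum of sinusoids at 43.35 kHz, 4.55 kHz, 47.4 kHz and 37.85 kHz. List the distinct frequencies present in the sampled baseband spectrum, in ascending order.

fs/2 = 5.5 kHz.
43.35 kHz mod fs = 10.35 kHz.
10.35 kHz > fs/2 = 5.5 kHz, folds to fs − 10.35 kHz = 0.65 kHz.
4.55 kHz ≤ fs/2 = 5.5 kHz, passes unchanged.
47.4 kHz mod fs = 3.4 kHz.
3.4 kHz ≤ fs/2 = 5.5 kHz, appears at 3.4 kHz.
37.85 kHz mod fs = 4.85 kHz.
4.85 kHz ≤ fs/2 = 5.5 kHz, appears at 4.85 kHz.
Distinct values: {0.65 kHz, 3.4 kHz, 4.55 kHz, 4.85 kHz}.

0.65 kHz, 3.4 kHz, 4.55 kHz, 4.85 kHz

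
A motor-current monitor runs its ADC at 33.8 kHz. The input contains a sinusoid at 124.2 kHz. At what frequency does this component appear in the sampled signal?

11 kHz

124.2 kHz mod fs = 22.8 kHz.
22.8 kHz > fs/2 = 16.9 kHz, folds to fs − 22.8 kHz = 11 kHz.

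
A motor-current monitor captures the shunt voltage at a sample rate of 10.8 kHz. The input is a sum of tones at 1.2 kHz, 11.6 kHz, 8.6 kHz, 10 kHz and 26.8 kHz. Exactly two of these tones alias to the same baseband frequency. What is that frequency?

fs/2 = 5.4 kHz.
1.2 kHz ≤ fs/2 = 5.4 kHz, passes unchanged.
11.6 kHz mod fs = 0.8 kHz.
0.8 kHz ≤ fs/2 = 5.4 kHz, appears at 0.8 kHz.
8.6 kHz > fs/2 = 5.4 kHz, folds to fs − 8.6 kHz = 2.2 kHz.
10 kHz > fs/2 = 5.4 kHz, folds to fs − 10 kHz = 0.8 kHz.
26.8 kHz mod fs = 5.2 kHz.
5.2 kHz ≤ fs/2 = 5.4 kHz, appears at 5.2 kHz.
10 kHz and 11.6 kHz both map to 0.8 kHz.

0.8 kHz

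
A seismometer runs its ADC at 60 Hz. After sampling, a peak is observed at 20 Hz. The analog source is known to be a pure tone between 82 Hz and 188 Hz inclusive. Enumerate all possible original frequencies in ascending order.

Frequencies that alias to 20 Hz are k·fs ± 20 Hz for integer k ≥ 0.
k=0: 20 Hz.
k=1: 40 Hz, 80 Hz.
k=2: 100 Hz, 140 Hz.
k=3: 160 Hz, 200 Hz.
k=4: 220 Hz, 260 Hz.
Within [82 Hz, 188 Hz]: 100 Hz, 140 Hz, 160 Hz.

100 Hz, 140 Hz, 160 Hz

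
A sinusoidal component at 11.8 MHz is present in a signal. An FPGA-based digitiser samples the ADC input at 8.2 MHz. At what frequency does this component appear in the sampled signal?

3.6 MHz

11.8 MHz mod fs = 3.6 MHz.
3.6 MHz ≤ fs/2 = 4.1 MHz, appears at 3.6 MHz.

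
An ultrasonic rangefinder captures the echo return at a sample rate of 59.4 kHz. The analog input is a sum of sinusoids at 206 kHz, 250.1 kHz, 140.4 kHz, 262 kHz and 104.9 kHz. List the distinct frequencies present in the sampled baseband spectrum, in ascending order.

12.5 kHz, 13.9 kHz, 21.6 kHz, 24.4 kHz, 27.8 kHz

fs/2 = 29.7 kHz.
206 kHz mod fs = 27.8 kHz.
27.8 kHz ≤ fs/2 = 29.7 kHz, appears at 27.8 kHz.
250.1 kHz mod fs = 12.5 kHz.
12.5 kHz ≤ fs/2 = 29.7 kHz, appears at 12.5 kHz.
140.4 kHz mod fs = 21.6 kHz.
21.6 kHz ≤ fs/2 = 29.7 kHz, appears at 21.6 kHz.
262 kHz mod fs = 24.4 kHz.
24.4 kHz ≤ fs/2 = 29.7 kHz, appears at 24.4 kHz.
104.9 kHz mod fs = 45.5 kHz.
45.5 kHz > fs/2 = 29.7 kHz, folds to fs − 45.5 kHz = 13.9 kHz.
Distinct values: {12.5 kHz, 13.9 kHz, 21.6 kHz, 24.4 kHz, 27.8 kHz}.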